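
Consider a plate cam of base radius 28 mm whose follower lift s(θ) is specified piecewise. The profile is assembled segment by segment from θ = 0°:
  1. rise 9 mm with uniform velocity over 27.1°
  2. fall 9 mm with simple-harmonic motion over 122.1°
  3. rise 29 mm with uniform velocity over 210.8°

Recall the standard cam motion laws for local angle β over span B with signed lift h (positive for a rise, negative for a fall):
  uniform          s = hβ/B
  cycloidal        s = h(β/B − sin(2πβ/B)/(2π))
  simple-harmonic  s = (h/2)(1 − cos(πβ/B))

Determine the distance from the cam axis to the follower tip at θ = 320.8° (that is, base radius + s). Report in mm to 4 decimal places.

seg 1 [0°–27.1°] uniform, h=9: full span → s += 9 → s = 9.0000
seg 2 [27.1°–149.2°] simple-harmonic, h=-9: full span → s += -9 → s = 0.0000
seg 3 [149.2°–360°] uniform, h=29: θ=320.8° here. β=171.6, B=210.8. 29·171.6/210.8 = 23.6072 → s = 23.6072
radial distance = base radius + s = 28 + 23.6072 = 51.6072

51.6072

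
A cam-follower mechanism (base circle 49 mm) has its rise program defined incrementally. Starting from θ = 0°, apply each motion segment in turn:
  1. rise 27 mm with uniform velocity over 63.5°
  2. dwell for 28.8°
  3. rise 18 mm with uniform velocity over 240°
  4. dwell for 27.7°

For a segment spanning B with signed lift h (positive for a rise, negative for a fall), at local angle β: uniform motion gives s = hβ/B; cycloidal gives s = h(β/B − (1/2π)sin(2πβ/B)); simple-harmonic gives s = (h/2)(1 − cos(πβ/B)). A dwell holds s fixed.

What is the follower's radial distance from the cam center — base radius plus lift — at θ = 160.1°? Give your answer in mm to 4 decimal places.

seg 1 [0°–63.5°] uniform, h=27: full span → s += 27 → s = 27.0000
seg 2 [63.5°–92.3°] dwell: s stays 27.0000
seg 3 [92.3°–332.3°] uniform, h=18: θ=160.1° here. β=67.8, B=240. 18·67.8/240 = 5.0850 → s = 32.0850
radial distance = base radius + s = 49 + 32.0850 = 81.0850

81.0850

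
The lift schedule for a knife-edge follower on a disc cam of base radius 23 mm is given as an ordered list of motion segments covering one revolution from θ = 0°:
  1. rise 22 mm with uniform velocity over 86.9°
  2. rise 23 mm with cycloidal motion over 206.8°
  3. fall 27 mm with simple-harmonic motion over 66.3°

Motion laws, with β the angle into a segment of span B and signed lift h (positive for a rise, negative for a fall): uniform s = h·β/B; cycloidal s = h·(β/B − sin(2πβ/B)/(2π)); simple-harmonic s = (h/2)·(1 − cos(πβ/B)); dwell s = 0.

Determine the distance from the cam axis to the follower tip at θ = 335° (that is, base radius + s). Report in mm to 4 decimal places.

seg 1 [0°–86.9°] uniform, h=22: full span → s += 22 → s = 22.0000
seg 2 [86.9°–293.7°] cycloidal, h=23: full span → s += 23 → s = 45.0000
seg 3 [293.7°–360°] simple-harmonic, h=-27: θ=335° here. β=41.3, B=66.3. -27/2·(1 − cos(π·0.6229)) = -18.5849 → s = 26.4151
radial distance = base radius + s = 23 + 26.4151 = 49.4151

49.4151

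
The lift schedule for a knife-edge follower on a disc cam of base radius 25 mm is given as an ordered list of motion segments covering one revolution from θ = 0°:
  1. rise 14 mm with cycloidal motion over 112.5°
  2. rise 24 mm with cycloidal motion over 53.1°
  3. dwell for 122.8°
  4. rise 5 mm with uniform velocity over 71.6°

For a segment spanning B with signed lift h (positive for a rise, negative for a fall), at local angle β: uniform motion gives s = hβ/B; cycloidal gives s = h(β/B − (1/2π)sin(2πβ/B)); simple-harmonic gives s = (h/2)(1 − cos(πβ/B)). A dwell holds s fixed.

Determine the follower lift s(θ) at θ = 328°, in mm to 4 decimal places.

seg 1 [0°–112.5°] cycloidal, h=14: full span → s += 14 → s = 14.0000
seg 2 [112.5°–165.6°] cycloidal, h=24: full span → s += 24 → s = 38.0000
seg 3 [165.6°–288.4°] dwell: s stays 38.0000
seg 4 [288.4°–360°] uniform, h=5: θ=328° here. β=39.6, B=71.6. 5·39.6/71.6 = 2.7654 → s = 40.7654

40.7654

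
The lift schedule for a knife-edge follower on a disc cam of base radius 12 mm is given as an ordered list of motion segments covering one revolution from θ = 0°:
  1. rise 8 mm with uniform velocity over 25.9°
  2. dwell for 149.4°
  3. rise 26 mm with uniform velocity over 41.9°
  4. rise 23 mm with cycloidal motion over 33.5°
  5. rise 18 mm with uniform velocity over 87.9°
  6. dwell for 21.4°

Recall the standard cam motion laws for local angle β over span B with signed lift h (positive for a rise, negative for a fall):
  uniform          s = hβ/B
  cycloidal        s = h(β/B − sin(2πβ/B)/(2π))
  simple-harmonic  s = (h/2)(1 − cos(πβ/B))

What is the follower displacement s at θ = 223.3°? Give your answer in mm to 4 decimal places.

seg 1 [0°–25.9°] uniform, h=8: full span → s += 8 → s = 8.0000
seg 2 [25.9°–175.3°] dwell: s stays 8.0000
seg 3 [175.3°–217.2°] uniform, h=26: full span → s += 26 → s = 34.0000
seg 4 [217.2°–250.7°] cycloidal, h=23: θ=223.3° here. β=6.1, B=33.5. 23·(0.1821 − sin(2π·0.1821)/(2π)) = 0.8557 → s = 34.8557

34.8557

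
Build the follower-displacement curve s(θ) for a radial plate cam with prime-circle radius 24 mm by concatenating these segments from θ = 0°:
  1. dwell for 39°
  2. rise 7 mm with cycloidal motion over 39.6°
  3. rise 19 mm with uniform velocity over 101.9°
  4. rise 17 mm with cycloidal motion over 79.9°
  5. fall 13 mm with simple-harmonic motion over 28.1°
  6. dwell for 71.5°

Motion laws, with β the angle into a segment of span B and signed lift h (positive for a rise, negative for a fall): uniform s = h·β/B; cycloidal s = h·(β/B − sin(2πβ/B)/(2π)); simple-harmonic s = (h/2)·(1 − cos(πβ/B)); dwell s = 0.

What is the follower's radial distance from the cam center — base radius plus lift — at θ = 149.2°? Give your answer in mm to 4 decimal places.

seg 1 [0°–39°] dwell: s stays 0.0000
seg 2 [39°–78.6°] cycloidal, h=7: full span → s += 7 → s = 7.0000
seg 3 [78.6°–180.5°] uniform, h=19: θ=149.2° here. β=70.6, B=101.9. 19·70.6/101.9 = 13.1639 → s = 20.1639
radial distance = base radius + s = 24 + 20.1639 = 44.1639

44.1639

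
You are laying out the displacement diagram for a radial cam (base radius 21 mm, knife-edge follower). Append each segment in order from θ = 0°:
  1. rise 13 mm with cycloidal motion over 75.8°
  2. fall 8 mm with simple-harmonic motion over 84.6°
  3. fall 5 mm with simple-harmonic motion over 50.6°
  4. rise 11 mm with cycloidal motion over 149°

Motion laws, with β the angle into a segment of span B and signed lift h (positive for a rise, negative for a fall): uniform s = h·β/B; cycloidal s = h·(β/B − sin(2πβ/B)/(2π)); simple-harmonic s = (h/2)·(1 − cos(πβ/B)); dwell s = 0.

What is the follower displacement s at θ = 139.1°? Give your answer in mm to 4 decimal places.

seg 1 [0°–75.8°] cycloidal, h=13: full span → s += 13 → s = 13.0000
seg 2 [75.8°–160.4°] simple-harmonic, h=-8: θ=139.1° here. β=63.3, B=84.6. -8/2·(1 − cos(π·0.7482)) = -6.8126 → s = 6.1874

6.1874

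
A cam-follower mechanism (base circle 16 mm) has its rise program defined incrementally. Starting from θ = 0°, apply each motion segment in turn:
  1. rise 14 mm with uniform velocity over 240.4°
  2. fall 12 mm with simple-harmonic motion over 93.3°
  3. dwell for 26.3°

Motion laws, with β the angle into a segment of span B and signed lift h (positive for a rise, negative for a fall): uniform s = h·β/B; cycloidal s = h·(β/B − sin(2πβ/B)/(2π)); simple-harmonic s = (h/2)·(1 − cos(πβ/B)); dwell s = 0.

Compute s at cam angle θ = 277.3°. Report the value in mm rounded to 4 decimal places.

seg 1 [0°–240.4°] uniform, h=14: full span → s += 14 → s = 14.0000
seg 2 [240.4°–333.7°] simple-harmonic, h=-12: θ=277.3° here. β=36.9, B=93.3. -12/2·(1 − cos(π·0.3955)) = -4.0654 → s = 9.9346

9.9346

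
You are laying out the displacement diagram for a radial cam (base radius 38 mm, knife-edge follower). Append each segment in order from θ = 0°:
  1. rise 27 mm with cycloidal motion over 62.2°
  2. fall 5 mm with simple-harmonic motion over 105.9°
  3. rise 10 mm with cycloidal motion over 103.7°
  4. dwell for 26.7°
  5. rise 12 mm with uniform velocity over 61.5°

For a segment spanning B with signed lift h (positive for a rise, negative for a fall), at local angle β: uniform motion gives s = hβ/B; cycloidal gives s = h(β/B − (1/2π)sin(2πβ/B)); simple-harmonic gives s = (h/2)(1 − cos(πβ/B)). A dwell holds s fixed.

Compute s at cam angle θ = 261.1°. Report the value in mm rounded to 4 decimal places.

seg 1 [0°–62.2°] cycloidal, h=27: full span → s += 27 → s = 27.0000
seg 2 [62.2°–168.1°] simple-harmonic, h=-5: full span → s += -5 → s = 22.0000
seg 3 [168.1°–271.8°] cycloidal, h=10: θ=261.1° here. β=93, B=103.7. 10·(0.8968 − sin(2π·0.8968)/(2π)) = 9.9292 → s = 31.9292

31.9292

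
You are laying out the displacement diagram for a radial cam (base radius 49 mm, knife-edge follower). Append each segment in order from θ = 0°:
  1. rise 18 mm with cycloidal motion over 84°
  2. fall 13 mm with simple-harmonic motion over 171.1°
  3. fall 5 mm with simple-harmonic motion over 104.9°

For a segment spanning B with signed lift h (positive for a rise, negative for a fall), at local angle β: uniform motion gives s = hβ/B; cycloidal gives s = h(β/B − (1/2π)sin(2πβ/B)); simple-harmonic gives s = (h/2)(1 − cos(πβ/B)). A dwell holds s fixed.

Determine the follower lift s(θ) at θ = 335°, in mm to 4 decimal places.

seg 1 [0°–84°] cycloidal, h=18: full span → s += 18 → s = 18.0000
seg 2 [84°–255.1°] simple-harmonic, h=-13: full span → s += -13 → s = 5.0000
seg 3 [255.1°–360°] simple-harmonic, h=-5: θ=335° here. β=79.9, B=104.9. -5/2·(1 − cos(π·0.7617)) = -4.3314 → s = 0.6686

0.6686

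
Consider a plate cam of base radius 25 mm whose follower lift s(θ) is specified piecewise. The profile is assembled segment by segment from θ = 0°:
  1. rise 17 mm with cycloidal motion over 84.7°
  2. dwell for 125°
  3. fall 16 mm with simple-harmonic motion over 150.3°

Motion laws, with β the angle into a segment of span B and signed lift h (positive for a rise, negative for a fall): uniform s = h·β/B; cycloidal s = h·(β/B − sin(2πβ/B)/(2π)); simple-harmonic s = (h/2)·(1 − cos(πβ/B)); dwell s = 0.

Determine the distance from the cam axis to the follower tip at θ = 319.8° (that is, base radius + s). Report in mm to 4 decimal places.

seg 1 [0°–84.7°] cycloidal, h=17: full span → s += 17 → s = 17.0000
seg 2 [84.7°–209.7°] dwell: s stays 17.0000
seg 3 [209.7°–360°] simple-harmonic, h=-16: θ=319.8° here. β=110.1, B=150.3. -16/2·(1 − cos(π·0.7325)) = -13.3381 → s = 3.6619
radial distance = base radius + s = 25 + 3.6619 = 28.6619

28.6619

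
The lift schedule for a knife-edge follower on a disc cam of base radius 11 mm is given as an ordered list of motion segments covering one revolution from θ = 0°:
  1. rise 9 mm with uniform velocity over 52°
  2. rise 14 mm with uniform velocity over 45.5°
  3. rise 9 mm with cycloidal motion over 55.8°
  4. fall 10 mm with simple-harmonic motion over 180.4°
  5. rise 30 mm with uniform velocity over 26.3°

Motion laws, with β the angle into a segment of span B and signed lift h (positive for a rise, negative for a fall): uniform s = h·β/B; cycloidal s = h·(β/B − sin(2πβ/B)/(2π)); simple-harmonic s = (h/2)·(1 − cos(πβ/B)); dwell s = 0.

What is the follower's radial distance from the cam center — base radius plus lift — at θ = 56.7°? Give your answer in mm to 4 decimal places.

seg 1 [0°–52°] uniform, h=9: full span → s += 9 → s = 9.0000
seg 2 [52°–97.5°] uniform, h=14: θ=56.7° here. β=4.7, B=45.5. 14·4.7/45.5 = 1.4462 → s = 10.4462
radial distance = base radius + s = 11 + 10.4462 = 21.4462

21.4462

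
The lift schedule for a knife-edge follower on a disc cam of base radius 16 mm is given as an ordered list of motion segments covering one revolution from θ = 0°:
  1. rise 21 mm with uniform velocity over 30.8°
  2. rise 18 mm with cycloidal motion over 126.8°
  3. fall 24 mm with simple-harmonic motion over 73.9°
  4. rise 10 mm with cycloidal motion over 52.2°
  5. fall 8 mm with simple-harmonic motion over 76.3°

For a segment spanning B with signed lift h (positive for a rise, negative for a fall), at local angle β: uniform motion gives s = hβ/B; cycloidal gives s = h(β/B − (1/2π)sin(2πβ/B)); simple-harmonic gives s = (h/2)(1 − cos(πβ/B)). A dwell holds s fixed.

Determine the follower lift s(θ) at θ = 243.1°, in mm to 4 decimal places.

seg 1 [0°–30.8°] uniform, h=21: full span → s += 21 → s = 21.0000
seg 2 [30.8°–157.6°] cycloidal, h=18: full span → s += 18 → s = 39.0000
seg 3 [157.6°–231.5°] simple-harmonic, h=-24: full span → s += -24 → s = 15.0000
seg 4 [231.5°–283.7°] cycloidal, h=10: θ=243.1° here. β=11.6, B=52.2. 10·(0.2222 − sin(2π·0.2222)/(2π)) = 0.6549 → s = 15.6549

15.6549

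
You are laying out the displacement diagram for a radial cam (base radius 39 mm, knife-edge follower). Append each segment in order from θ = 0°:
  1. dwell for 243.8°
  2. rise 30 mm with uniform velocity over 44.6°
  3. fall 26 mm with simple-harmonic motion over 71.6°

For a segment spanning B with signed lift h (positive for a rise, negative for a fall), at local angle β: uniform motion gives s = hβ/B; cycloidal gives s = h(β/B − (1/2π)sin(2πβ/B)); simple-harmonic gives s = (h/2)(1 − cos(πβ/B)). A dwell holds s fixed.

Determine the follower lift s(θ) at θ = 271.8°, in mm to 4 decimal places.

seg 1 [0°–243.8°] dwell: s stays 0.0000
seg 2 [243.8°–288.4°] uniform, h=30: θ=271.8° here. β=28, B=44.6. 30·28/44.6 = 18.8341 → s = 18.8341

18.8341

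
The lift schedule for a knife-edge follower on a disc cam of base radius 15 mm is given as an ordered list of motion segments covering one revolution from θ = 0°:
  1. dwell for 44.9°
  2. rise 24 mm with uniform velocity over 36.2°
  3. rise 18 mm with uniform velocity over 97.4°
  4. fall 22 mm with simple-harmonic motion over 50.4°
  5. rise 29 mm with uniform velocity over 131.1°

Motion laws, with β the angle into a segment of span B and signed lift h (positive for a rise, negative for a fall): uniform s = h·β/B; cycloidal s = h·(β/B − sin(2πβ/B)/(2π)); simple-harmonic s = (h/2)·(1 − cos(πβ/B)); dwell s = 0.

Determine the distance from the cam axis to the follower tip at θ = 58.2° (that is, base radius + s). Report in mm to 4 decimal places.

seg 1 [0°–44.9°] dwell: s stays 0.0000
seg 2 [44.9°–81.1°] uniform, h=24: θ=58.2° here. β=13.3, B=36.2. 24·13.3/36.2 = 8.8177 → s = 8.8177
radial distance = base radius + s = 15 + 8.8177 = 23.8177

23.8177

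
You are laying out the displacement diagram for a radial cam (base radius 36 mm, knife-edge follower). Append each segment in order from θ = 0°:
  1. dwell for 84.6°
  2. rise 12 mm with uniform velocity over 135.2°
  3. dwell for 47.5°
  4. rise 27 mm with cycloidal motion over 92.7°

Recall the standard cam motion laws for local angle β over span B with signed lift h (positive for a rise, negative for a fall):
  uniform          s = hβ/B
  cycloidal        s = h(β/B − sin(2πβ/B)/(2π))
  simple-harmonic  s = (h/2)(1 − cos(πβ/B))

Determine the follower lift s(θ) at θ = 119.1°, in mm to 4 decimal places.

seg 1 [0°–84.6°] dwell: s stays 0.0000
seg 2 [84.6°–219.8°] uniform, h=12: θ=119.1° here. β=34.5, B=135.2. 12·34.5/135.2 = 3.0621 → s = 3.0621

3.0621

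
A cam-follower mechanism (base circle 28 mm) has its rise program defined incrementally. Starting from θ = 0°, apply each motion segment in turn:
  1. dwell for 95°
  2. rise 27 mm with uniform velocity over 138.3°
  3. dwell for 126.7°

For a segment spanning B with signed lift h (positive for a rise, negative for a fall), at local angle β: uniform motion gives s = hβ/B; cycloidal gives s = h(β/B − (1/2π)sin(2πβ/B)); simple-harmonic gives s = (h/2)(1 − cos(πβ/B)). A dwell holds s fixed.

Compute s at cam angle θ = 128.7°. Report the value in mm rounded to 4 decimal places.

seg 1 [0°–95°] dwell: s stays 0.0000
seg 2 [95°–233.3°] uniform, h=27: θ=128.7° here. β=33.7, B=138.3. 27·33.7/138.3 = 6.5792 → s = 6.5792

6.5792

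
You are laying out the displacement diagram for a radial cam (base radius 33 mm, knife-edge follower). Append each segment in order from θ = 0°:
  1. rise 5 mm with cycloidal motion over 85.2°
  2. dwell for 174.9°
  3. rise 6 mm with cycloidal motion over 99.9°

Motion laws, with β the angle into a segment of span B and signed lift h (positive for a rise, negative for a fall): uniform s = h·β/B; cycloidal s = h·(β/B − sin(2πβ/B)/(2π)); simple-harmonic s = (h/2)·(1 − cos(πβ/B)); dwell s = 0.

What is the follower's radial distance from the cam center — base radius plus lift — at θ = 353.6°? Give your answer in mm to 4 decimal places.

seg 1 [0°–85.2°] cycloidal, h=5: full span → s += 5 → s = 5.0000
seg 2 [85.2°–260.1°] dwell: s stays 5.0000
seg 3 [260.1°–360°] cycloidal, h=6: θ=353.6° here. β=93.5, B=99.9. 6·(0.9359 − sin(2π·0.9359)/(2π)) = 5.9897 → s = 10.9897
radial distance = base radius + s = 33 + 10.9897 = 43.9897

43.9897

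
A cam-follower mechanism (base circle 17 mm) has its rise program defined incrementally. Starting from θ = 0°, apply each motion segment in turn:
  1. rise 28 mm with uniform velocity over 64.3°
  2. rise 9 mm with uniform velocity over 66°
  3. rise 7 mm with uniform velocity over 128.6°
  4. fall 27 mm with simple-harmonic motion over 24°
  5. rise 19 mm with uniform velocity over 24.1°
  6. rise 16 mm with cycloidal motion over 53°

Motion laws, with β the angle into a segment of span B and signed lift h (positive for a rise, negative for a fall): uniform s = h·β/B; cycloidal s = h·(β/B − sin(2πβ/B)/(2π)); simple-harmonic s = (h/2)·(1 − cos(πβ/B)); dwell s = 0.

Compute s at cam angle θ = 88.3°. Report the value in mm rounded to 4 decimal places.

seg 1 [0°–64.3°] uniform, h=28: full span → s += 28 → s = 28.0000
seg 2 [64.3°–130.3°] uniform, h=9: θ=88.3° here. β=24, B=66. 9·24/66 = 3.2727 → s = 31.2727

31.2727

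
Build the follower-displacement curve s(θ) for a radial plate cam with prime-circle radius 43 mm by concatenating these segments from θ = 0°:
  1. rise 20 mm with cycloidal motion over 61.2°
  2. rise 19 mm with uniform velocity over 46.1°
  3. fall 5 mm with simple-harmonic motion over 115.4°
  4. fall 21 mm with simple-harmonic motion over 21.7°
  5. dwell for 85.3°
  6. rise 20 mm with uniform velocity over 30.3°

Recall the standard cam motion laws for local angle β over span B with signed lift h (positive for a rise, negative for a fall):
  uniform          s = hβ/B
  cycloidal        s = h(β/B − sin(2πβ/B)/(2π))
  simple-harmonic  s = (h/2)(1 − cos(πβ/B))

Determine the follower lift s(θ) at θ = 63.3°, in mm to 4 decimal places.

seg 1 [0°–61.2°] cycloidal, h=20: full span → s += 20 → s = 20.0000
seg 2 [61.2°–107.3°] uniform, h=19: θ=63.3° here. β=2.1, B=46.1. 19·2.1/46.1 = 0.8655 → s = 20.8655

20.8655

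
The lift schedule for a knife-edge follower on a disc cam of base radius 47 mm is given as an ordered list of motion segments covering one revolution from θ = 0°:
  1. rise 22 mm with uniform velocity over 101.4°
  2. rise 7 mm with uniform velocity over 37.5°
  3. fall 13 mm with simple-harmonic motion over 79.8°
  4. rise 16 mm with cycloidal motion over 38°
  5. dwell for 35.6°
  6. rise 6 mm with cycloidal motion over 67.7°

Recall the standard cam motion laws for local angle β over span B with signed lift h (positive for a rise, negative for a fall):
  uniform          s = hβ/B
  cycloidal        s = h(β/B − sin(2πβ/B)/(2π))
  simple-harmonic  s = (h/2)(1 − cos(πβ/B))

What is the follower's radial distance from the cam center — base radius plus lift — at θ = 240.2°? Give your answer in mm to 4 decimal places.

seg 1 [0°–101.4°] uniform, h=22: full span → s += 22 → s = 22.0000
seg 2 [101.4°–138.9°] uniform, h=7: full span → s += 7 → s = 29.0000
seg 3 [138.9°–218.7°] simple-harmonic, h=-13: full span → s += -13 → s = 16.0000
seg 4 [218.7°–256.7°] cycloidal, h=16: θ=240.2° here. β=21.5, B=38. 16·(0.5658 − sin(2π·0.5658)/(2π)) = 10.0755 → s = 26.0755
radial distance = base radius + s = 47 + 26.0755 = 73.0755

73.0755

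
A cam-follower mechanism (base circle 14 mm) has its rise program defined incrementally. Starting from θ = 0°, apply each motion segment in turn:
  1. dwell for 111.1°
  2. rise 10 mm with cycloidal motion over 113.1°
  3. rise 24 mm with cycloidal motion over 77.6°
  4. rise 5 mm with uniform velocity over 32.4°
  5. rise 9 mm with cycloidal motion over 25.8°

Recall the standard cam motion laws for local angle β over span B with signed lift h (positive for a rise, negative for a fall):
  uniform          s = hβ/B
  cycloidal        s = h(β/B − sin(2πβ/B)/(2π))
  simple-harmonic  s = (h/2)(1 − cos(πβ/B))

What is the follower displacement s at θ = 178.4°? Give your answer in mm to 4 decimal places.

seg 1 [0°–111.1°] dwell: s stays 0.0000
seg 2 [111.1°–224.2°] cycloidal, h=10: θ=178.4° here. β=67.3, B=113.1. 10·(0.5950 − sin(2π·0.5950)/(2π)) = 6.8455 → s = 6.8455

6.8455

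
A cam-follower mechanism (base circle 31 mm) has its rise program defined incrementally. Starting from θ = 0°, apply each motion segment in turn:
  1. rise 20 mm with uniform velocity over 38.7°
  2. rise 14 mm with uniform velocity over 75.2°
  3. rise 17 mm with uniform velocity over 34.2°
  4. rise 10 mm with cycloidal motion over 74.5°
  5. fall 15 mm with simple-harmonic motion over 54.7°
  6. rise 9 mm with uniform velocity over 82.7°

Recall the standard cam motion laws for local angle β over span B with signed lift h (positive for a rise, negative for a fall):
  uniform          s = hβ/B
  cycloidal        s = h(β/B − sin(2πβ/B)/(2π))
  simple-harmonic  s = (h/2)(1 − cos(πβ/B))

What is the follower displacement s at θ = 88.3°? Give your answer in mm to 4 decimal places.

seg 1 [0°–38.7°] uniform, h=20: full span → s += 20 → s = 20.0000
seg 2 [38.7°–113.9°] uniform, h=14: θ=88.3° here. β=49.6, B=75.2. 14·49.6/75.2 = 9.2340 → s = 29.2340

29.2340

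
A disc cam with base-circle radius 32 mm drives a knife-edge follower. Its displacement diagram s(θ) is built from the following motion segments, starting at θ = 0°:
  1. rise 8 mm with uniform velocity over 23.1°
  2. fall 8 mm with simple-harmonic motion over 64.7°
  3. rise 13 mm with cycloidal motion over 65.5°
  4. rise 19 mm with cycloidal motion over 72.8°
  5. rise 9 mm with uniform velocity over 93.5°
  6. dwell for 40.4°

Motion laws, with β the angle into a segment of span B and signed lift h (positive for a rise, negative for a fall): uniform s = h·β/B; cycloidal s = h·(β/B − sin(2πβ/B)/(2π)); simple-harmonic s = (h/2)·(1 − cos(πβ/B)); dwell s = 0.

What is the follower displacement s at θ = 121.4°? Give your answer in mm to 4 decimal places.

seg 1 [0°–23.1°] uniform, h=8: full span → s += 8 → s = 8.0000
seg 2 [23.1°–87.8°] simple-harmonic, h=-8: full span → s += -8 → s = 0.0000
seg 3 [87.8°–153.3°] cycloidal, h=13: θ=121.4° here. β=33.6, B=65.5. 13·(0.5130 − sin(2π·0.5130)/(2π)) = 6.8372 → s = 6.8372

6.8372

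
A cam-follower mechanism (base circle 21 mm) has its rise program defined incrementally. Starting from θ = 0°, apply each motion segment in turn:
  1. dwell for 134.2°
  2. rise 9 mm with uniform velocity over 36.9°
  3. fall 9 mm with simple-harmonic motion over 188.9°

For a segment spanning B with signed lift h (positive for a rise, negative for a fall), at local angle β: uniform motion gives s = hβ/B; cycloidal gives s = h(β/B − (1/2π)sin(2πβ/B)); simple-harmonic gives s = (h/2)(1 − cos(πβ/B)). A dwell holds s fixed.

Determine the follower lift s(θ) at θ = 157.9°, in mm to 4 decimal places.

seg 1 [0°–134.2°] dwell: s stays 0.0000
seg 2 [134.2°–171.1°] uniform, h=9: θ=157.9° here. β=23.7, B=36.9. 9·23.7/36.9 = 5.7805 → s = 5.7805

5.7805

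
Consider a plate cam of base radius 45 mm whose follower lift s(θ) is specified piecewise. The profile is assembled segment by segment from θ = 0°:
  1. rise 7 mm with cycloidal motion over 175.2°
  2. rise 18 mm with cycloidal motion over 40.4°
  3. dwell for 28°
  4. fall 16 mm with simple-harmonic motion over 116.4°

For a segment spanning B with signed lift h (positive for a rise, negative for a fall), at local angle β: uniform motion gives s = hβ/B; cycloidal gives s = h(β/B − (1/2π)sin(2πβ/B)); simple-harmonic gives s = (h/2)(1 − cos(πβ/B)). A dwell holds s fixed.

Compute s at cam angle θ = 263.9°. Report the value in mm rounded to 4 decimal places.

seg 1 [0°–175.2°] cycloidal, h=7: full span → s += 7 → s = 7.0000
seg 2 [175.2°–215.6°] cycloidal, h=18: full span → s += 18 → s = 25.0000
seg 3 [215.6°–243.6°] dwell: s stays 25.0000
seg 4 [243.6°–360°] simple-harmonic, h=-16: θ=263.9° here. β=20.3, B=116.4. -16/2·(1 − cos(π·0.1744)) = -1.1710 → s = 23.8290

23.8290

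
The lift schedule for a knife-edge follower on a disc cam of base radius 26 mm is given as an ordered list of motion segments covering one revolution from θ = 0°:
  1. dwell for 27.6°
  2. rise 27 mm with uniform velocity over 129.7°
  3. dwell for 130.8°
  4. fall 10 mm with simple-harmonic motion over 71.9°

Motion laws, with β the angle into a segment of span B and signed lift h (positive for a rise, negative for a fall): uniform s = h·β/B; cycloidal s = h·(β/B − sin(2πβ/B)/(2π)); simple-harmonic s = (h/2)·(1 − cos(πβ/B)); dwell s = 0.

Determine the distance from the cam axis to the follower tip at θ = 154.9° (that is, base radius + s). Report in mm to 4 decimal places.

seg 1 [0°–27.6°] dwell: s stays 0.0000
seg 2 [27.6°–157.3°] uniform, h=27: θ=154.9° here. β=127.3, B=129.7. 27·127.3/129.7 = 26.5004 → s = 26.5004
radial distance = base radius + s = 26 + 26.5004 = 52.5004

52.5004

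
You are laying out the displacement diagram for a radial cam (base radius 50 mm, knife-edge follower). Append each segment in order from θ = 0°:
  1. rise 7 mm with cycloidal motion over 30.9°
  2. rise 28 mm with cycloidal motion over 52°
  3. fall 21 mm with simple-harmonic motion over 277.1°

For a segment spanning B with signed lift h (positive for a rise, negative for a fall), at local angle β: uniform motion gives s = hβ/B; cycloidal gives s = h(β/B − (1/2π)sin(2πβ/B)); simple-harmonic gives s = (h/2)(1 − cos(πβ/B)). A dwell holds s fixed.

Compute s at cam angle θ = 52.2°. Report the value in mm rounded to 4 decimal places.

seg 1 [0°–30.9°] cycloidal, h=7: full span → s += 7 → s = 7.0000
seg 2 [30.9°–82.9°] cycloidal, h=28: θ=52.2° here. β=21.3, B=52. 28·(0.4096 − sin(2π·0.4096)/(2π)) = 9.0723 → s = 16.0723

16.0723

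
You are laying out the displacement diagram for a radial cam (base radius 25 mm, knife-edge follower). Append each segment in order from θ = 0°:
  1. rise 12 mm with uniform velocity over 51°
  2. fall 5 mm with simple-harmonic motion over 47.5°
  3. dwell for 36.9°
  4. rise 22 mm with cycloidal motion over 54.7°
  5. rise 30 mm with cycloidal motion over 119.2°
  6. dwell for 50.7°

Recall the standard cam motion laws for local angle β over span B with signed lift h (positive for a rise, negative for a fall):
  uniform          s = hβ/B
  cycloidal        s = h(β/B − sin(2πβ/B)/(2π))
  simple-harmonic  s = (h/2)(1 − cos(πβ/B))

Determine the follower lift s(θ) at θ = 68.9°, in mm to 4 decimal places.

seg 1 [0°–51°] uniform, h=12: full span → s += 12 → s = 12.0000
seg 2 [51°–98.5°] simple-harmonic, h=-5: θ=68.9° here. β=17.9, B=47.5. -5/2·(1 − cos(π·0.3768)) = -1.5567 → s = 10.4433

10.4433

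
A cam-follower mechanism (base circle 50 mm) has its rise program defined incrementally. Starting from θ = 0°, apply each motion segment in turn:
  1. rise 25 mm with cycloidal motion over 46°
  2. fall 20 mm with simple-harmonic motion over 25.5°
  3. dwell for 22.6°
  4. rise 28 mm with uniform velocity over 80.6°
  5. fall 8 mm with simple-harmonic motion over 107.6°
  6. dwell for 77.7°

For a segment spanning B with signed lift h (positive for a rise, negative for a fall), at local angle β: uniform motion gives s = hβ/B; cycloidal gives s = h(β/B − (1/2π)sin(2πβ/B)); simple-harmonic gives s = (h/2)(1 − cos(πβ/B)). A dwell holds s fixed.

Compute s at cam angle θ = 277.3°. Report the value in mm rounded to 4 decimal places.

seg 1 [0°–46°] cycloidal, h=25: full span → s += 25 → s = 25.0000
seg 2 [46°–71.5°] simple-harmonic, h=-20: full span → s += -20 → s = 5.0000
seg 3 [71.5°–94.1°] dwell: s stays 5.0000
seg 4 [94.1°–174.7°] uniform, h=28: full span → s += 28 → s = 33.0000
seg 5 [174.7°–282.3°] simple-harmonic, h=-8: θ=277.3° here. β=102.6, B=107.6. -8/2·(1 − cos(π·0.9535)) = -7.9575 → s = 25.0425

25.0425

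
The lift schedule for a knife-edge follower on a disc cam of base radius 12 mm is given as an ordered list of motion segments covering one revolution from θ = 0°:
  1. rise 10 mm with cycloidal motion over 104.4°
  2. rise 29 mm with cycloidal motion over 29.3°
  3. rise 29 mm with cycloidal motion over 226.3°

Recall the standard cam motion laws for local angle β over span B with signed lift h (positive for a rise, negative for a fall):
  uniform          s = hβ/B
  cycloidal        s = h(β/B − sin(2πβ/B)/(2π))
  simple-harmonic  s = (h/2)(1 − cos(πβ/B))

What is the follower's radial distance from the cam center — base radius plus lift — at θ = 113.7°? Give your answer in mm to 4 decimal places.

seg 1 [0°–104.4°] cycloidal, h=10: full span → s += 10 → s = 10.0000
seg 2 [104.4°–133.7°] cycloidal, h=29: θ=113.7° here. β=9.3, B=29.3. 29·(0.3174 − sin(2π·0.3174)/(2π)) = 4.9971 → s = 14.9971
radial distance = base radius + s = 12 + 14.9971 = 26.9971

26.9971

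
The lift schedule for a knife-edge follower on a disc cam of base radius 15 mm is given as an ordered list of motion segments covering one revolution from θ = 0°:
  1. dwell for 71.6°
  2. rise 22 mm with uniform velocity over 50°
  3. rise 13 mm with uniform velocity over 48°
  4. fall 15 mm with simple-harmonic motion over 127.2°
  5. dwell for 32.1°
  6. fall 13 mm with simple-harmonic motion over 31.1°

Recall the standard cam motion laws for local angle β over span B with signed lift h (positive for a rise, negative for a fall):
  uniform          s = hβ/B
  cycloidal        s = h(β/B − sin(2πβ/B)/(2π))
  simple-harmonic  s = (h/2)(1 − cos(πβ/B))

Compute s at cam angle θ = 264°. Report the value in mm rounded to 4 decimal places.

seg 1 [0°–71.6°] dwell: s stays 0.0000
seg 2 [71.6°–121.6°] uniform, h=22: full span → s += 22 → s = 22.0000
seg 3 [121.6°–169.6°] uniform, h=13: full span → s += 13 → s = 35.0000
seg 4 [169.6°–296.8°] simple-harmonic, h=-15: θ=264° here. β=94.4, B=127.2. -15/2·(1 − cos(π·0.7421)) = -12.6707 → s = 22.3293

22.3293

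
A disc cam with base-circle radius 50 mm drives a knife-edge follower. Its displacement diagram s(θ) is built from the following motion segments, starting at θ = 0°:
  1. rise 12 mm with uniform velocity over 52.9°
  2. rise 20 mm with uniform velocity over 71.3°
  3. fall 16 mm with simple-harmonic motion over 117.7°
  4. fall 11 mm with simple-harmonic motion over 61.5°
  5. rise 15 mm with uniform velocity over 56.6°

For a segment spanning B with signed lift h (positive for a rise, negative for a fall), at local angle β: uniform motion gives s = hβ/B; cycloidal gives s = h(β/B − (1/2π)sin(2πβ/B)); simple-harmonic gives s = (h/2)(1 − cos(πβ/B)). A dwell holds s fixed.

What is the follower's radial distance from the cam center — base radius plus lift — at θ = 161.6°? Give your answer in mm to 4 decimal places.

seg 1 [0°–52.9°] uniform, h=12: full span → s += 12 → s = 12.0000
seg 2 [52.9°–124.2°] uniform, h=20: full span → s += 20 → s = 32.0000
seg 3 [124.2°–241.9°] simple-harmonic, h=-16: θ=161.6° here. β=37.4, B=117.7. -16/2·(1 − cos(π·0.3178)) = -3.6659 → s = 28.3341
radial distance = base radius + s = 50 + 28.3341 = 78.3341

78.3341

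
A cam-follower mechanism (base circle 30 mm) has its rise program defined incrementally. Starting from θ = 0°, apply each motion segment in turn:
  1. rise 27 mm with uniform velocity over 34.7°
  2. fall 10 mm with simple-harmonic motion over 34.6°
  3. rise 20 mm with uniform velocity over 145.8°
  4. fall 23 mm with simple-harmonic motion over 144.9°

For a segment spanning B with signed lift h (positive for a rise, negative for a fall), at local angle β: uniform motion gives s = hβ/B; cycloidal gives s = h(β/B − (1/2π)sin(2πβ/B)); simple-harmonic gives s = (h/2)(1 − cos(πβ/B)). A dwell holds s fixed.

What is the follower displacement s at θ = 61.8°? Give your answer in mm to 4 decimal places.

seg 1 [0°–34.7°] uniform, h=27: full span → s += 27 → s = 27.0000
seg 2 [34.7°–69.3°] simple-harmonic, h=-10: θ=61.8° here. β=27.1, B=34.6. -10/2·(1 − cos(π·0.7832)) = -8.8848 → s = 18.1152

18.1152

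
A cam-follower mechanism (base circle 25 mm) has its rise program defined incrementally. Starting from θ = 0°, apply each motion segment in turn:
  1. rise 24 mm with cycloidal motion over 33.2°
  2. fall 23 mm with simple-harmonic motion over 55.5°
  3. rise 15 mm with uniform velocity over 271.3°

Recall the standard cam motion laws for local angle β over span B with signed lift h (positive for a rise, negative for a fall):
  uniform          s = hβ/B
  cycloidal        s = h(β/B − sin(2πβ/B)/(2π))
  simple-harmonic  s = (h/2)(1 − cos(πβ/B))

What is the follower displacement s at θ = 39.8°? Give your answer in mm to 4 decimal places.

seg 1 [0°–33.2°] cycloidal, h=24: full span → s += 24 → s = 24.0000
seg 2 [33.2°–88.7°] simple-harmonic, h=-23: θ=39.8° here. β=6.6, B=55.5. -23/2·(1 − cos(π·0.1189)) = -0.7933 → s = 23.2067

23.2067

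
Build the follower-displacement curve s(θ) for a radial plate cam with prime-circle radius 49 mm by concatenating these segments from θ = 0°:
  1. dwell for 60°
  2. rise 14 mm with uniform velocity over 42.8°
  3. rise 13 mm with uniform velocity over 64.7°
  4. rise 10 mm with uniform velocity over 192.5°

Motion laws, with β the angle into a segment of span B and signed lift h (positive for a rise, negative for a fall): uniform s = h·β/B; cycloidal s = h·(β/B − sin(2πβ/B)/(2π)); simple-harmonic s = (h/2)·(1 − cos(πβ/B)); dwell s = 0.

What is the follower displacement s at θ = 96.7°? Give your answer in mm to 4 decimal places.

seg 1 [0°–60°] dwell: s stays 0.0000
seg 2 [60°–102.8°] uniform, h=14: θ=96.7° here. β=36.7, B=42.8. 14·36.7/42.8 = 12.0047 → s = 12.0047

12.0047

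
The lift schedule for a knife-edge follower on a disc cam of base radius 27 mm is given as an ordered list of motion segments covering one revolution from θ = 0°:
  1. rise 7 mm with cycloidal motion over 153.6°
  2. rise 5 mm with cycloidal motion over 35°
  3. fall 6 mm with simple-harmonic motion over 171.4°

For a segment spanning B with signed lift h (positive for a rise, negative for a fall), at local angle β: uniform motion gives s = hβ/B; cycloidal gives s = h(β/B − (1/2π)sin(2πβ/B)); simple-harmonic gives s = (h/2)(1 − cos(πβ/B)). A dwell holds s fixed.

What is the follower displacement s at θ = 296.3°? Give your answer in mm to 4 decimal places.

seg 1 [0°–153.6°] cycloidal, h=7: full span → s += 7 → s = 7.0000
seg 2 [153.6°–188.6°] cycloidal, h=5: full span → s += 5 → s = 12.0000
seg 3 [188.6°–360°] simple-harmonic, h=-6: θ=296.3° here. β=107.7, B=171.4. -6/2·(1 − cos(π·0.6284)) = -4.1772 → s = 7.8228

7.8228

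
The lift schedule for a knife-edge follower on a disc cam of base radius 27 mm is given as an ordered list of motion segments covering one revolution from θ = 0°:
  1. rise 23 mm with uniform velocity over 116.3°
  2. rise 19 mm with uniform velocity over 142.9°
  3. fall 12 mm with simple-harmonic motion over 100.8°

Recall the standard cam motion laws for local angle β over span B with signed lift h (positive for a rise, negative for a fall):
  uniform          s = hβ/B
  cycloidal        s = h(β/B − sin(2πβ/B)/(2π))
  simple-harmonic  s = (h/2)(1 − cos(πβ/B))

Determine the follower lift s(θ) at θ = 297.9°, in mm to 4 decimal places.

seg 1 [0°–116.3°] uniform, h=23: full span → s += 23 → s = 23.0000
seg 2 [116.3°–259.2°] uniform, h=19: full span → s += 19 → s = 42.0000
seg 3 [259.2°–360°] simple-harmonic, h=-12: θ=297.9° here. β=38.7, B=100.8. -12/2·(1 − cos(π·0.3839)) = -3.8603 → s = 38.1397

38.1397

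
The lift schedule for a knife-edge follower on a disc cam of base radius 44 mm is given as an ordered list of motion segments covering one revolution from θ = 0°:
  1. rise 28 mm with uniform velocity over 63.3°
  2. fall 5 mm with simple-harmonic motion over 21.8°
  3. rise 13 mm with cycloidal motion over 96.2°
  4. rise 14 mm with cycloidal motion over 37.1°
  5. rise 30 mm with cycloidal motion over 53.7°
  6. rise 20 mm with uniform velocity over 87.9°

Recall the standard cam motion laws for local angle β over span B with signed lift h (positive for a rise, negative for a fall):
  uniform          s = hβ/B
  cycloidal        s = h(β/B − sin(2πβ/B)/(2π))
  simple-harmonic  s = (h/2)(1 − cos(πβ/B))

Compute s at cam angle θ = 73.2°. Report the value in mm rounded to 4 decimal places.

seg 1 [0°–63.3°] uniform, h=28: full span → s += 28 → s = 28.0000
seg 2 [63.3°–85.1°] simple-harmonic, h=-5: θ=73.2° here. β=9.9, B=21.8. -5/2·(1 − cos(π·0.4541)) = -2.1410 → s = 25.8590

25.8590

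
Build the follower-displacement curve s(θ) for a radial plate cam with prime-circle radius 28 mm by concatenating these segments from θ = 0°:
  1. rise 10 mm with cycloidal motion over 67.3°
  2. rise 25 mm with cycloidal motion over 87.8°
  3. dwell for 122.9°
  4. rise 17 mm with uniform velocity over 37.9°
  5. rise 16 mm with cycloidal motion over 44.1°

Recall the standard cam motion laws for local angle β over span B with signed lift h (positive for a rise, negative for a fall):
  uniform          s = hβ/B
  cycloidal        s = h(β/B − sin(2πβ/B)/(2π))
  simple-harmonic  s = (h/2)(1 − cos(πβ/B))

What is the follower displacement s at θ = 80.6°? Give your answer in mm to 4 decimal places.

seg 1 [0°–67.3°] cycloidal, h=10: full span → s += 10 → s = 10.0000
seg 2 [67.3°–155.1°] cycloidal, h=25: θ=80.6° here. β=13.3, B=87.8. 25·(0.1515 − sin(2π·0.1515)/(2π)) = 0.5464 → s = 10.5464

10.5464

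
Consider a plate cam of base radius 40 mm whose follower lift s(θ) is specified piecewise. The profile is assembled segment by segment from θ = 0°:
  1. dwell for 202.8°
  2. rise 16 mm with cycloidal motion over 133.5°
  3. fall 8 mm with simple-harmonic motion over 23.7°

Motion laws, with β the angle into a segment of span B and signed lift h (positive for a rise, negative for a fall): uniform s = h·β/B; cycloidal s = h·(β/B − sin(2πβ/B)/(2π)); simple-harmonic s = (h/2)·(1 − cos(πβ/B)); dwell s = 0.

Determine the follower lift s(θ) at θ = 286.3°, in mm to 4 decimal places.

seg 1 [0°–202.8°] dwell: s stays 0.0000
seg 2 [202.8°–336.3°] cycloidal, h=16: θ=286.3° here. β=83.5, B=133.5. 16·(0.6255 − sin(2π·0.6255)/(2π)) = 11.8134 → s = 11.8134

11.8134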